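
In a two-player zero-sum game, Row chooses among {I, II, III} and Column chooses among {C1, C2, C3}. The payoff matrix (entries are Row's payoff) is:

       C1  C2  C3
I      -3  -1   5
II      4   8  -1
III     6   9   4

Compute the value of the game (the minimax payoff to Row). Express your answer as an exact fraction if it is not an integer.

Row minima: I → -3, II → -1, III → 4; maximin = 4.
Column maxima: C1 → 6, C2 → 9, C3 → 5; minimax = 5.
4 ≠ 5, so there is no saddle point; optimal play is mixed.
II is strictly dominated by III, so Row never plays it.
C2 is strictly dominated by C1 (it gives Row strictly more in every row), so Column never plays it.
On the remaining 2×2 (I, III vs C1, C3):
Let Row play I with probability p. Expected payoff against C1: (-3)p + 6(1−p) = −9p + 6; against C3: 5p + 4(1−p) = p + 4.
Setting these equal: −9p + 6 = p + 4 ⇒ −10p = -2 ⇒ p = 1/5, and the value is (-9)·(1/5) + 6 = 21/5.
For Column: with q = P(C1), equating I's and III's payoffs gives −8q + 5 = 2q + 4 ⇒ q = 1/10.

21/5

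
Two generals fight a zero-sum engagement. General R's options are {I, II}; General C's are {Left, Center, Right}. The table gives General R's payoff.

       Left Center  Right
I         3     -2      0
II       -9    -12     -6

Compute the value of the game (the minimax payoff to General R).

-2

Row minima: I → -2, II → -12; maximin = -2.
Column maxima: Left → 3, Center → -2, Right → 0; minimax = -2.
Since maximin = minimax = -2, there is a saddle point and the value is -2.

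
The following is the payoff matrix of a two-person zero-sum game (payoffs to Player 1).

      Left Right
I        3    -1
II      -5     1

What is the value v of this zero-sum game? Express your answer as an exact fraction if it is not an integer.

-1/5

Row minima: I → -1, II → -5; maximin = -1.
Column maxima: Left → 3, Right → 1; minimax = 1.
-1 ≠ 1, so there is no saddle point; optimal play is mixed.
Let Player 1 play I with probability p. Expected payoff against Left: 3p + (-5)(1−p) = 8p − 5; against Right: (-1)p + 1(1−p) = −2p + 1.
Setting these equal: 8p − 5 = −2p + 1 ⇒ 10p = 6 ⇒ p = 3/5, and the value is (8)·(3/5) − 5 = -1/5.
For Player 2: with q = P(Left), equating I's and II's payoffs gives 4q − 1 = −6q + 1 ⇒ q = 1/5.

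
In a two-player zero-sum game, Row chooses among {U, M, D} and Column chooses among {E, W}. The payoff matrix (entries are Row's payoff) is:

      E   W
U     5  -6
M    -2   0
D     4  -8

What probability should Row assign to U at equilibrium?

Row minima: U → -6, M → -2, D → -8; maximin = -2.
Column maxima: E → 5, W → 0; minimax = 0.
-2 ≠ 0, so there is no saddle point; optimal play is mixed.
D is strictly dominated by U, so Row never plays it.
On the remaining 2×2 (U, M vs E, W):
Let Row play U with probability p. Expected payoff against E: 5p + (-2)(1−p) = 7p − 2; against W: (-6)p + 0(1−p) = −6p.
Setting these equal: 7p − 2 = −6p ⇒ 13p = 2 ⇒ p = 2/13, and the value is (7)·(2/13) − 2 = -12/13.
For Column: with q = P(E), equating U's and M's payoffs gives 11q − 6 = −2q ⇒ q = 6/13.

2/13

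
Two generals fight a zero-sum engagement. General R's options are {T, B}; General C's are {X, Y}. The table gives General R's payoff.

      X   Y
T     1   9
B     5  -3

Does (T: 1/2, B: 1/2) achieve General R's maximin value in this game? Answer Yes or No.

Yes

Against X this mix gives (1/2)·1 + (1/2)·5 = 3.
Against Y this mix gives (1/2)·9 + (1/2)·(-3) = 3.
All of General C's active replies (X, Y) yield 3, and no column does worse for General R. The mix makes General C indifferent and guarantees 3, so it is optimal.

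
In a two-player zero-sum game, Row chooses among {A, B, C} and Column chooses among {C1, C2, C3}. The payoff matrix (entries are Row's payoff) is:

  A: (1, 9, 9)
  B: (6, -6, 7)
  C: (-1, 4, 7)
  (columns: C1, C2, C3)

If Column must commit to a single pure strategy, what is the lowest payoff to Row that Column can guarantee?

6

Column maxima: C1 → 6, C2 → 9, C3 → 9.
The smallest of these is 6.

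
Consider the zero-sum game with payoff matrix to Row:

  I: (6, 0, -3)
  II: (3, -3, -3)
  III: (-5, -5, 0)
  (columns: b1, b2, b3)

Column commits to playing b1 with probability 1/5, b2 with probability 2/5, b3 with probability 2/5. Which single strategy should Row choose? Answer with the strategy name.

Expected payoff of I: (1/5)·6 + (2/5)·0 + (2/5)·(-3) = 0.
Expected payoff of II: (1/5)·3 + (2/5)·(-3) + (2/5)·(-3) = -9/5.
Expected payoff of III: (1/5)·(-5) + (2/5)·(-5) + (2/5)·0 = -3.
The largest is 0, so Row's best response is I.

I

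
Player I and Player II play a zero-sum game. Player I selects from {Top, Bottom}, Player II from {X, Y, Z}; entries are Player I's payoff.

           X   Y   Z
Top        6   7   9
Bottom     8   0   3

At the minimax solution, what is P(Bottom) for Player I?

Row minima: Top → 6, Bottom → 0; maximin = 6.
Column maxima: X → 8, Y → 7, Z → 9; minimax = 7.
6 ≠ 7, so there is no saddle point; optimal play is mixed.
Z is strictly dominated by Y (it gives Player I strictly more in every row), so Player II never plays it.
On the remaining 2×2 (Top, Bottom vs X, Y):
Let Player I play Top with probability p. Expected payoff against X: 6p + 8(1−p) = −2p + 8; against Y: 7p + 0(1−p) = 7p.
Setting these equal: −2p + 8 = 7p ⇒ −9p = -8 ⇒ p = 8/9, and the value is (-2)·(8/9) + 8 = 56/9.
For Player II: with q = P(X), equating Top's and Bottom's payoffs gives −q + 7 = 8q ⇒ q = 7/9.

1/9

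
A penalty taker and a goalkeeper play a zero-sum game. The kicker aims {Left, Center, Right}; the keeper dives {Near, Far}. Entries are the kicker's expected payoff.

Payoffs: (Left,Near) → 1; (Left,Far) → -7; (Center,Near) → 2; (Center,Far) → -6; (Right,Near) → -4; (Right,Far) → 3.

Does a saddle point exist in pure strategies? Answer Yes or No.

No

Row minima: Left → -7, Center → -6, Right → -4; maximin = -4.
Column maxima: Near → 2, Far → 3; minimax = 2.
-4 ≠ 2, so no pure-strategy equilibrium exists.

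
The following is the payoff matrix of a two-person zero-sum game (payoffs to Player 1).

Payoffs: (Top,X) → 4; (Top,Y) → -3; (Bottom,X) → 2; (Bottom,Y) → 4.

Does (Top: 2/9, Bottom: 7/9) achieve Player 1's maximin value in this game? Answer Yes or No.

Against X this mix gives (2/9)·4 + (7/9)·2 = 22/9.
Against Y this mix gives (2/9)·(-3) + (7/9)·4 = 22/9.
All of Player 2's active replies (X, Y) yield 22/9, and no column does worse for Player 1. The mix makes Player 2 indifferent and guarantees 22/9, so it is optimal.

Yes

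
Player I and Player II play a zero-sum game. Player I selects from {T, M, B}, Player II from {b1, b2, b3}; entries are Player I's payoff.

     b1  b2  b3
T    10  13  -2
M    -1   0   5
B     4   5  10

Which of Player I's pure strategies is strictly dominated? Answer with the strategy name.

B gives a strictly higher payoff than M against every column: 4 > -1, 5 > 0, 10 > 5.
So M is strictly dominated and Player I never plays it.

M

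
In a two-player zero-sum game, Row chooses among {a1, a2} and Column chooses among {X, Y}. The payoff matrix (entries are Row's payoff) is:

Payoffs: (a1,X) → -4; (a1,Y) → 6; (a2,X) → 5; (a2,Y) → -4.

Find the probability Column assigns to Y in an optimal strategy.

Row minima: a1 → -4, a2 → -4; maximin = -4.
Column maxima: X → 5, Y → 6; minimax = 5.
-4 ≠ 5, so there is no saddle point; optimal play is mixed.
Let Row play a1 with probability p. Expected payoff against X: (-4)p + 5(1−p) = −9p + 5; against Y: 6p + (-4)(1−p) = 10p − 4.
Setting these equal: −9p + 5 = 10p − 4 ⇒ −19p = -9 ⇒ p = 9/19, and the value is (-9)·(9/19) + 5 = 14/19.
For Column: with q = P(X), equating a1's and a2's payoffs gives −10q + 6 = 9q − 4 ⇒ q = 10/19.

9/19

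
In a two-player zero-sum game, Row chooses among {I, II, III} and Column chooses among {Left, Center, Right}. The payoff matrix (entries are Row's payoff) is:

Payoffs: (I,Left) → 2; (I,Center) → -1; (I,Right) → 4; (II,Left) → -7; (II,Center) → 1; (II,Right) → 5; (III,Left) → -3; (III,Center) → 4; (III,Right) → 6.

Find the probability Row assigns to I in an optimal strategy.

Row minima: I → -1, II → -7, III → -3; maximin = -1.
Column maxima: Left → 2, Center → 4, Right → 6; minimax = 2.
-1 ≠ 2, so there is no saddle point; optimal play is mixed.
II is strictly dominated by III, so Row never plays it.
Right is strictly dominated by Left (it gives Row strictly more in every row), so Column never plays it.
On the remaining 2×2 (I, III vs Left, Center):
Let Row play I with probability p. Expected payoff against Left: 2p + (-3)(1−p) = 5p − 3; against Center: (-1)p + 4(1−p) = −5p + 4.
Setting these equal: 5p − 3 = −5p + 4 ⇒ 10p = 7 ⇒ p = 7/10, and the value is (5)·(7/10) − 3 = 1/2.
For Column: with q = P(Left), equating I's and III's payoffs gives 3q − 1 = −7q + 4 ⇒ q = 1/2.

7/10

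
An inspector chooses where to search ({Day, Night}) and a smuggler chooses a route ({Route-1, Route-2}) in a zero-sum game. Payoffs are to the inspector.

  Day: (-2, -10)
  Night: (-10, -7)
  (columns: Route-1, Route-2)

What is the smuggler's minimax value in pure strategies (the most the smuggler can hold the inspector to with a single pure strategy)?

Column maxima: Route-1 → -2, Route-2 → -7.
The smallest of these is -7.

-7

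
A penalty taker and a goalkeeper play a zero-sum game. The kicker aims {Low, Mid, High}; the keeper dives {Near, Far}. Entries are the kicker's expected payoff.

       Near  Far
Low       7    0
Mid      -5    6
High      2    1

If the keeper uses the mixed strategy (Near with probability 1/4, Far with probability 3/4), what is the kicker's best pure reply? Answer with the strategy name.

Mid

Expected payoff of Low: (1/4)·7 + (3/4)·0 = 7/4.
Expected payoff of Mid: (1/4)·(-5) + (3/4)·6 = 13/4.
Expected payoff of High: (1/4)·2 + (3/4)·1 = 5/4.
The largest is 13/4, so the kicker's best response is Mid.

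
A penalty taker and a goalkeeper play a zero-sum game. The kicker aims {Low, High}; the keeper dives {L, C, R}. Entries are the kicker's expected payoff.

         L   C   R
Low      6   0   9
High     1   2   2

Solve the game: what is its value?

Row minima: Low → 0, High → 1; maximin = 1.
Column maxima: L → 6, C → 2, R → 9; minimax = 2.
1 ≠ 2, so there is no saddle point; optimal play is mixed.
R is strictly dominated by L (it gives the kicker strictly more in every row), so the keeper never plays it.
On the remaining 2×2 (Low, High vs L, C):
Let the kicker play Low with probability p. Expected payoff against L: 6p + 1(1−p) = 5p + 1; against C: 0p + 2(1−p) = −2p + 2.
Setting these equal: 5p + 1 = −2p + 2 ⇒ 7p = 1 ⇒ p = 1/7, and the value is (5)·(1/7) + 1 = 12/7.
For the keeper: with q = P(L), equating Low's and High's payoffs gives 6q = −q + 2 ⇒ q = 2/7.

12/7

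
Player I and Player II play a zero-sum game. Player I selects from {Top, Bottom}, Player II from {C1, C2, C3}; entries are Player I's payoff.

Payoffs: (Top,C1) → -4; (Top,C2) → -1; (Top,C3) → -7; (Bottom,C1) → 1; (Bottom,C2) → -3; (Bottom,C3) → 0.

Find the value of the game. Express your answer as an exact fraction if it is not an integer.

-7/3

Row minima: Top → -7, Bottom → -3; maximin = -3.
Column maxima: C1 → 1, C2 → -1, C3 → 0; minimax = -1.
-3 ≠ -1, so there is no saddle point; optimal play is mixed.
C1 is strictly dominated by C3 (it gives Player I strictly more in every row), so Player II never plays it.
On the remaining 2×2 (Top, Bottom vs C2, C3):
Let Player I play Top with probability p. Expected payoff against C2: (-1)p + (-3)(1−p) = 2p − 3; against C3: (-7)p + 0(1−p) = −7p.
Setting these equal: 2p − 3 = −7p ⇒ 9p = 3 ⇒ p = 1/3, and the value is (2)·(1/3) − 3 = -7/3.
For Player II: with q = P(C2), equating Top's and Bottom's payoffs gives 6q − 7 = −3q ⇒ q = 7/9.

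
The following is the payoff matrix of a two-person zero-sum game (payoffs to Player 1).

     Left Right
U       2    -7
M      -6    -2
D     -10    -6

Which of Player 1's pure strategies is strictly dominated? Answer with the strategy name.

D

M gives a strictly higher payoff than D against every column: -6 > -10, -2 > -6.
So D is strictly dominated and Player 1 never plays it.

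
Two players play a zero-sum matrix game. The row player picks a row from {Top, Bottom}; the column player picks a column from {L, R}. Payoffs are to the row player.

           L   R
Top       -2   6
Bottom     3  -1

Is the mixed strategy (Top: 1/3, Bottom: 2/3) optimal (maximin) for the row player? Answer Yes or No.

Against L this mix gives (1/3)·(-2) + (2/3)·3 = 4/3.
Against R this mix gives (1/3)·6 + (2/3)·(-1) = 4/3.
All of the column player's active replies (L, R) yield 4/3, and no column does worse for the row player. The mix makes the column player indifferent and guarantees 4/3, so it is optimal.

Yes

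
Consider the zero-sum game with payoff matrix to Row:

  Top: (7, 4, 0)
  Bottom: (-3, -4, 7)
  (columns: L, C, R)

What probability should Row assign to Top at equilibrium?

11/15

Row minima: Top → 0, Bottom → -4; maximin = 0.
Column maxima: L → 7, C → 4, R → 7; minimax = 4.
0 ≠ 4, so there is no saddle point; optimal play is mixed.
L is strictly dominated by C (it gives Row strictly more in every row), so Column never plays it.
On the remaining 2×2 (Top, Bottom vs C, R):
Let Row play Top with probability p. Expected payoff against C: 4p + (-4)(1−p) = 8p − 4; against R: 0p + 7(1−p) = −7p + 7.
Setting these equal: 8p − 4 = −7p + 7 ⇒ 15p = 11 ⇒ p = 11/15, and the value is (8)·(11/15) − 4 = 28/15.
For Column: with q = P(C), equating Top's and Bottom's payoffs gives 4q = −11q + 7 ⇒ q = 7/15.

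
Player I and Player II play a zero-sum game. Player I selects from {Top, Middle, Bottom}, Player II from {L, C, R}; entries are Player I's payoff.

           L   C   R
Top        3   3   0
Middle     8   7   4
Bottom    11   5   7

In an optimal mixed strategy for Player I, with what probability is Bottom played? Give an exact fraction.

Row minima: Top → 0, Middle → 4, Bottom → 5; maximin = 5.
Column maxima: L → 11, C → 7, R → 7; minimax = 7.
5 ≠ 7, so there is no saddle point; optimal play is mixed.
Top is strictly dominated by Middle, so Player I never plays it.
With Top eliminated, L is strictly dominated by C (it gives Player I strictly more in every remaining row), so Player II never plays it.
On the remaining 2×2 (Middle, Bottom vs C, R):
Let Player I play Middle with probability p. Expected payoff against C: 7p + 5(1−p) = 2p + 5; against R: 4p + 7(1−p) = −3p + 7.
Setting these equal: 2p + 5 = −3p + 7 ⇒ 5p = 2 ⇒ p = 2/5, and the value is (2)·(2/5) + 5 = 29/5.
For Player II: with q = P(C), equating Middle's and Bottom's payoffs gives 3q + 4 = −2q + 7 ⇒ q = 3/5.

3/5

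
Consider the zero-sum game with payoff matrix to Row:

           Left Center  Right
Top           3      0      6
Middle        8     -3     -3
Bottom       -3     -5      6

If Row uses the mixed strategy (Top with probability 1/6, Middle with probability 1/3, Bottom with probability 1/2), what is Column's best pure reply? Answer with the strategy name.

If Column plays Left, Row's expected payoff is (1/6)·3 + (1/3)·8 + (1/2)·(-3) = 5/3.
If Column plays Center, Row's expected payoff is (1/6)·0 + (1/3)·(-3) + (1/2)·(-5) = -7/2.
If Column plays Right, Row's expected payoff is (1/6)·6 + (1/3)·(-3) + (1/2)·6 = 3.
Column minimizes Row's payoff; the smallest is -7/2, so the best response is Center.

Center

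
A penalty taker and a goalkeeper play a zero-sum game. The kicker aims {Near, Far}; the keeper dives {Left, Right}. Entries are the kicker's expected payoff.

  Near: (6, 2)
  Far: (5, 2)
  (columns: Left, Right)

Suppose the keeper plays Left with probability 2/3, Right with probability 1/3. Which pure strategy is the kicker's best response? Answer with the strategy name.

Near

Expected payoff of Near: (2/3)·6 + (1/3)·2 = 14/3.
Expected payoff of Far: (2/3)·5 + (1/3)·2 = 4.
The largest is 14/3, so the kicker's best response is Near.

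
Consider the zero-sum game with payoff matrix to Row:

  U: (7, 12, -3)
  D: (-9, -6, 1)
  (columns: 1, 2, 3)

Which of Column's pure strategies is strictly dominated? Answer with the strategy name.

2

1 holds Row's payoff strictly below 2 in every row: 7 < 12, -9 < -6.
So 2 is strictly dominated for Column.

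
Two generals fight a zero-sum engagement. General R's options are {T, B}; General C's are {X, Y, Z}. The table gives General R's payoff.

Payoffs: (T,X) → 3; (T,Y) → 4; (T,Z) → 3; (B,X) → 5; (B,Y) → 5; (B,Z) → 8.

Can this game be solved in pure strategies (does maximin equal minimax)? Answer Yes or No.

Row minima: T → 3, B → 5; maximin = 5.
Column maxima: X → 5, Y → 5, Z → 8; minimax = 5.
maximin = minimax = 5, so a saddle point exists.

Yes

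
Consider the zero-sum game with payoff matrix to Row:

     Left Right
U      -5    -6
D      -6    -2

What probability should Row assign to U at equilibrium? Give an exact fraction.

Row minima: U → -6, D → -6; maximin = -6.
Column maxima: Left → -5, Right → -2; minimax = -5.
-6 ≠ -5, so there is no saddle point; optimal play is mixed.
Let Row play U with probability p. Expected payoff against Left: (-5)p + (-6)(1−p) = p − 6; against Right: (-6)p + (-2)(1−p) = −4p − 2.
Setting these equal: p − 6 = −4p − 2 ⇒ 5p = 4 ⇒ p = 4/5, and the value is (1)·(4/5) − 6 = -26/5.
For Column: with q = P(Left), equating U's and D's payoffs gives q − 6 = −4q − 2 ⇒ q = 4/5.

4/5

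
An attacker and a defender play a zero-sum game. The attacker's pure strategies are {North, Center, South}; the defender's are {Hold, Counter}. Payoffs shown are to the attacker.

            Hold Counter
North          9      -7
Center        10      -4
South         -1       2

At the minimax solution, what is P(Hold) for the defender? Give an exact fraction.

Row minima: North → -7, Center → -4, South → -1; maximin = -1.
Column maxima: Hold → 10, Counter → 2; minimax = 2.
-1 ≠ 2, so there is no saddle point; optimal play is mixed.
North is strictly dominated by Center, so the attacker never plays it.
On the remaining 2×2 (Center, South vs Hold, Counter):
Let the attacker play Center with probability p. Expected payoff against Hold: 10p + (-1)(1−p) = 11p − 1; against Counter: (-4)p + 2(1−p) = −6p + 2.
Setting these equal: 11p − 1 = −6p + 2 ⇒ 17p = 3 ⇒ p = 3/17, and the value is (11)·(3/17) − 1 = 16/17.
For the defender: with q = P(Hold), equating Center's and South's payoffs gives 14q − 4 = −3q + 2 ⇒ q = 6/17.

6/17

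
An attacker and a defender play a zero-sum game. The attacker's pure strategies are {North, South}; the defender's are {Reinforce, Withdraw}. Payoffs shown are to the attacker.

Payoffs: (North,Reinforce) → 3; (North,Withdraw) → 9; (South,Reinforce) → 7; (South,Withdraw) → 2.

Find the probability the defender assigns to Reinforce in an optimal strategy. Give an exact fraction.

Row minima: North → 3, South → 2; maximin = 3.
Column maxima: Reinforce → 7, Withdraw → 9; minimax = 7.
3 ≠ 7, so there is no saddle point; optimal play is mixed.
Let the attacker play North with probability p. Expected payoff against Reinforce: 3p + 7(1−p) = −4p + 7; against Withdraw: 9p + 2(1−p) = 7p + 2.
Setting these equal: −4p + 7 = 7p + 2 ⇒ −11p = -5 ⇒ p = 5/11, and the value is (-4)·(5/11) + 7 = 57/11.
For the defender: with q = P(Reinforce), equating North's and South's payoffs gives −6q + 9 = 5q + 2 ⇒ q = 7/11.

7/11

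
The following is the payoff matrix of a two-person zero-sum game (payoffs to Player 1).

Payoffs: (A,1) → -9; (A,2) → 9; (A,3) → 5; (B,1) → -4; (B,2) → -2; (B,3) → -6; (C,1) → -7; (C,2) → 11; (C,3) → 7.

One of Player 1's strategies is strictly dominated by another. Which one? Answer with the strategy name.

A

C gives a strictly higher payoff than A against every column: -7 > -9, 11 > 9, 7 > 5.
So A is strictly dominated and Player 1 never plays it.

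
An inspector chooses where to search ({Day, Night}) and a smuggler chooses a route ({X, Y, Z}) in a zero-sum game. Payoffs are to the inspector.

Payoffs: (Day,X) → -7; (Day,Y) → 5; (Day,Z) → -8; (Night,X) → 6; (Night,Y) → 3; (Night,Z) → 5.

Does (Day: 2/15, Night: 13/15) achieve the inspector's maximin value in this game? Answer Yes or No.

Against X this mix gives (2/15)·(-7) + (13/15)·6 = 64/15.
Against Y this mix gives (2/15)·5 + (13/15)·3 = 49/15.
Against Z this mix gives (2/15)·(-8) + (13/15)·5 = 49/15.
All of the smuggler's active replies (Y, Z) yield 49/15, and no column does worse for the inspector. The mix makes the smuggler indifferent and guarantees 49/15, so it is optimal.

Yes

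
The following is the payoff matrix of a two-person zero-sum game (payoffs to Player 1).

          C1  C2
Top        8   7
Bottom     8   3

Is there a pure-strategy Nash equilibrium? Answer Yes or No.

Yes

Row minima: Top → 7, Bottom → 3; maximin = 7.
Column maxima: C1 → 8, C2 → 7; minimax = 7.
maximin = minimax = 7, so a saddle point exists.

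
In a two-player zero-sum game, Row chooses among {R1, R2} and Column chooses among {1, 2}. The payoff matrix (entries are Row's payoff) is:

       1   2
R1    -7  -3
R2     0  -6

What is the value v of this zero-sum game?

-21/5

Row minima: R1 → -7, R2 → -6; maximin = -6.
Column maxima: 1 → 0, 2 → -3; minimax = -3.
-6 ≠ -3, so there is no saddle point; optimal play is mixed.
Let Row play R1 with probability p. Expected payoff against 1: (-7)p + 0(1−p) = −7p; against 2: (-3)p + (-6)(1−p) = 3p − 6.
Setting these equal: −7p = 3p − 6 ⇒ −10p = -6 ⇒ p = 3/5, and the value is (-7)·(3/5) = -21/5.
For Column: with q = P(1), equating R1's and R2's payoffs gives −4q − 3 = 6q − 6 ⇒ q = 3/10.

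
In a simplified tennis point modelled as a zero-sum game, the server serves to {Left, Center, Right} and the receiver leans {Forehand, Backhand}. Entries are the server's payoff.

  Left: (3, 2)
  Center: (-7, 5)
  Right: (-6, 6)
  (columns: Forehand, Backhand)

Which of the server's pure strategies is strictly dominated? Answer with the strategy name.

Center

Right gives a strictly higher payoff than Center against every column: -6 > -7, 6 > 5.
So Center is strictly dominated and the server never plays it.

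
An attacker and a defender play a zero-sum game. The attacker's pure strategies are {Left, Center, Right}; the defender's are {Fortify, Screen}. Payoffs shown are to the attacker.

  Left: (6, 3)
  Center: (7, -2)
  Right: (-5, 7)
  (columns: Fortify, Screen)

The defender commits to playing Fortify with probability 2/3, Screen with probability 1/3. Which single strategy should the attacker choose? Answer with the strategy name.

Expected payoff of Left: (2/3)·6 + (1/3)·3 = 5.
Expected payoff of Center: (2/3)·7 + (1/3)·(-2) = 4.
Expected payoff of Right: (2/3)·(-5) + (1/3)·7 = -1.
The largest is 5, so the attacker's best response is Left.

Left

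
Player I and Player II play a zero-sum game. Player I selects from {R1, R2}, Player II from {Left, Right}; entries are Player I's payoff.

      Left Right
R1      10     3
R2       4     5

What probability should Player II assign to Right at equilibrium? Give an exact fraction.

Row minima: R1 → 3, R2 → 4; maximin = 4.
Column maxima: Left → 10, Right → 5; minimax = 5.
4 ≠ 5, so there is no saddle point; optimal play is mixed.
Let Player I play R1 with probability p. Expected payoff against Left: 10p + 4(1−p) = 6p + 4; against Right: 3p + 5(1−p) = −2p + 5.
Setting these equal: 6p + 4 = −2p + 5 ⇒ 8p = 1 ⇒ p = 1/8, and the value is (6)·(1/8) + 4 = 19/4.
For Player II: with q = P(Left), equating R1's and R2's payoffs gives 7q + 3 = −q + 5 ⇒ q = 1/4.

3/4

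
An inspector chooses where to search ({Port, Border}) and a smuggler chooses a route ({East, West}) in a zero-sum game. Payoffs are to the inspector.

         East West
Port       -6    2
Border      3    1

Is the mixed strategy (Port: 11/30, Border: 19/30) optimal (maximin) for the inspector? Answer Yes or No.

No

Against East this mix gives (11/30)·(-6) + (19/30)·3 = -3/10.
Against West this mix gives (11/30)·2 + (19/30)·1 = 41/30.
The smuggler will play East, holding the inspector to -3/10. Shifting weight toward the row that does better against East would raise this floor (the equalizing mix achieves 6/5 against both East and West), so the proposed strategy is not optimal.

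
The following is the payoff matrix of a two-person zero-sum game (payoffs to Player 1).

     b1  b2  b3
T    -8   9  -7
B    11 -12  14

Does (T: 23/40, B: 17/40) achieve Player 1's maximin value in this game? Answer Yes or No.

Yes

Against b1 this mix gives (23/40)·(-8) + (17/40)·11 = 3/40.
Against b2 this mix gives (23/40)·9 + (17/40)·(-12) = 3/40.
Against b3 this mix gives (23/40)·(-7) + (17/40)·14 = 77/40.
All of Player 2's active replies (b1, b2) yield 3/40, and no column does worse for Player 1. The mix makes Player 2 indifferent and guarantees 3/40, so it is optimal.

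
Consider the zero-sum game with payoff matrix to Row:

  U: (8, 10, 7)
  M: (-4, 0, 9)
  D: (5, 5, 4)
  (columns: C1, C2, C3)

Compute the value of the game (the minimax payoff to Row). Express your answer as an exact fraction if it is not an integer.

Row minima: U → 7, M → -4, D → 4; maximin = 7.
Column maxima: C1 → 8, C2 → 10, C3 → 9; minimax = 8.
7 ≠ 8, so there is no saddle point; optimal play is mixed.
D is strictly dominated by U, so Row never plays it.
With D eliminated, C2 is strictly dominated by C1 (it gives Row strictly more in every remaining row), so Column never plays it.
On the remaining 2×2 (U, M vs C1, C3):
Let Row play U with probability p. Expected payoff against C1: 8p + (-4)(1−p) = 12p − 4; against C3: 7p + 9(1−p) = −2p + 9.
Setting these equal: 12p − 4 = −2p + 9 ⇒ 14p = 13 ⇒ p = 13/14, and the value is (12)·(13/14) − 4 = 50/7.
For Column: with q = P(C1), equating U's and M's payoffs gives q + 7 = −13q + 9 ⇒ q = 1/7.

50/7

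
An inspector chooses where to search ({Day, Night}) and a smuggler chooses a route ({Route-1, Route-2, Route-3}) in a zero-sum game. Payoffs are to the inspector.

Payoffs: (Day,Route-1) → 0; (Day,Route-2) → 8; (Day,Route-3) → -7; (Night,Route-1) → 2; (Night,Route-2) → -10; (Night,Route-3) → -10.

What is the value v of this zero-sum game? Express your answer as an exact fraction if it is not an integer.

Row minima: Day → -7, Night → -10; maximin = -7.
Column maxima: Route-1 → 2, Route-2 → 8, Route-3 → -7; minimax = -7.
Since maximin = minimax = -7, there is a saddle point and the value is -7.

-7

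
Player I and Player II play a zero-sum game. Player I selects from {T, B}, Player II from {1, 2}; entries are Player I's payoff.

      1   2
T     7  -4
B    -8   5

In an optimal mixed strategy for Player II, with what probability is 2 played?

Row minima: T → -4, B → -8; maximin = -4.
Column maxima: 1 → 7, 2 → 5; minimax = 5.
-4 ≠ 5, so there is no saddle point; optimal play is mixed.
Let Player I play T with probability p. Expected payoff against 1: 7p + (-8)(1−p) = 15p − 8; against 2: (-4)p + 5(1−p) = −9p + 5.
Setting these equal: 15p − 8 = −9p + 5 ⇒ 24p = 13 ⇒ p = 13/24, and the value is (15)·(13/24) − 8 = 1/8.
For Player II: with q = P(1), equating T's and B's payoffs gives 11q − 4 = −13q + 5 ⇒ q = 3/8.

5/8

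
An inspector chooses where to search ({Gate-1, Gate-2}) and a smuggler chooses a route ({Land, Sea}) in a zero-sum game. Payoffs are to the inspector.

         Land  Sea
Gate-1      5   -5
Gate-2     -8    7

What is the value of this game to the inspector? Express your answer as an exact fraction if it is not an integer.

-1/5

Row minima: Gate-1 → -5, Gate-2 → -8; maximin = -5.
Column maxima: Land → 5, Sea → 7; minimax = 5.
-5 ≠ 5, so there is no saddle point; optimal play is mixed.
Let the inspector play Gate-1 with probability p. Expected payoff against Land: 5p + (-8)(1−p) = 13p − 8; against Sea: (-5)p + 7(1−p) = −12p + 7.
Setting these equal: 13p − 8 = −12p + 7 ⇒ 25p = 15 ⇒ p = 3/5, and the value is (13)·(3/5) − 8 = -1/5.
For the smuggler: with q = P(Land), equating Gate-1's and Gate-2's payoffs gives 10q − 5 = −15q + 7 ⇒ q = 12/25.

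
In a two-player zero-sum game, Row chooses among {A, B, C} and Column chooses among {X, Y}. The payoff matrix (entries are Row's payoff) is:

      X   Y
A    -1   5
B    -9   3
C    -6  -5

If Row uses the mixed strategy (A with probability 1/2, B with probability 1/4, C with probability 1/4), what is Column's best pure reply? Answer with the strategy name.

If Column plays X, Row's expected payoff is (1/2)·(-1) + (1/4)·(-9) + (1/4)·(-6) = -17/4.
If Column plays Y, Row's expected payoff is (1/2)·5 + (1/4)·3 + (1/4)·(-5) = 2.
Column minimizes Row's payoff; the smallest is -17/4, so the best response is X.

X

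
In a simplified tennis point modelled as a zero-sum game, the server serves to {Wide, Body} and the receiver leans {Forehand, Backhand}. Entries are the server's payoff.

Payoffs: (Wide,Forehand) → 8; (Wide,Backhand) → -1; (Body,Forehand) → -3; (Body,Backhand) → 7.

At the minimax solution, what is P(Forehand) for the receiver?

8/19

Row minima: Wide → -1, Body → -3; maximin = -1.
Column maxima: Forehand → 8, Backhand → 7; minimax = 7.
-1 ≠ 7, so there is no saddle point; optimal play is mixed.
Let the server play Wide with probability p. Expected payoff against Forehand: 8p + (-3)(1−p) = 11p − 3; against Backhand: (-1)p + 7(1−p) = −8p + 7.
Setting these equal: 11p − 3 = −8p + 7 ⇒ 19p = 10 ⇒ p = 10/19, and the value is (11)·(10/19) − 3 = 53/19.
For the receiver: with q = P(Forehand), equating Wide's and Body's payoffs gives 9q − 1 = −10q + 7 ⇒ q = 8/19.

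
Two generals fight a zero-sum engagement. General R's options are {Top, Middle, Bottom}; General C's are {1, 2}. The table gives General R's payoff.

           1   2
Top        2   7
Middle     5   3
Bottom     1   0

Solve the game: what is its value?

29/7

Row minima: Top → 2, Middle → 3, Bottom → 0; maximin = 3.
Column maxima: 1 → 5, 2 → 7; minimax = 5.
3 ≠ 5, so there is no saddle point; optimal play is mixed.
Bottom is strictly dominated by Top, so General R never plays it.
On the remaining 2×2 (Top, Middle vs 1, 2):
Let General R play Top with probability p. Expected payoff against 1: 2p + 5(1−p) = −3p + 5; against 2: 7p + 3(1−p) = 4p + 3.
Setting these equal: −3p + 5 = 4p + 3 ⇒ −7p = -2 ⇒ p = 2/7, and the value is (-3)·(2/7) + 5 = 29/7.
For General C: with q = P(1), equating Top's and Middle's payoffs gives −5q + 7 = 2q + 3 ⇒ q = 4/7.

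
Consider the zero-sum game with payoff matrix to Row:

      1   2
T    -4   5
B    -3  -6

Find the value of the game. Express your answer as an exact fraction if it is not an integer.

Row minima: T → -4, B → -6; maximin = -4.
Column maxima: 1 → -3, 2 → 5; minimax = -3.
-4 ≠ -3, so there is no saddle point; optimal play is mixed.
Let Row play T with probability p. Expected payoff against 1: (-4)p + (-3)(1−p) = −p − 3; against 2: 5p + (-6)(1−p) = 11p − 6.
Setting these equal: −p − 3 = 11p − 6 ⇒ −12p = -3 ⇒ p = 1/4, and the value is (-1)·(1/4) − 3 = -13/4.
For Column: with q = P(1), equating T's and B's payoffs gives −9q + 5 = 3q − 6 ⇒ q = 11/12.

-13/4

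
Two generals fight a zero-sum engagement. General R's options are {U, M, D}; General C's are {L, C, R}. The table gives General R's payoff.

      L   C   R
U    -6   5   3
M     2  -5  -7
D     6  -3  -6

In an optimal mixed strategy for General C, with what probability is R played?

4/7

Row minima: U → -6, M → -7, D → -6; maximin = -6.
Column maxima: L → 6, C → 5, R → 3; minimax = 3.
-6 ≠ 3, so there is no saddle point; optimal play is mixed.
M is strictly dominated by D, so General R never plays it.
C is strictly dominated by R (it gives General R strictly more in every row), so General C never plays it.
On the remaining 2×2 (U, D vs L, R):
Let General R play U with probability p. Expected payoff against L: (-6)p + 6(1−p) = −12p + 6; against R: 3p + (-6)(1−p) = 9p − 6.
Setting these equal: −12p + 6 = 9p − 6 ⇒ −21p = -12 ⇒ p = 4/7, and the value is (-12)·(4/7) + 6 = -6/7.
For General C: with q = P(L), equating U's and D's payoffs gives −9q + 3 = 12q − 6 ⇒ q = 3/7.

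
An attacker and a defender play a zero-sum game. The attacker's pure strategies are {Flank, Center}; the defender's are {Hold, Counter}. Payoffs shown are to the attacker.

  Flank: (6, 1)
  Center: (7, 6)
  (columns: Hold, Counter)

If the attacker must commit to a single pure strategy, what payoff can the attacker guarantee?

Row minima: Flank → 1, Center → 6.
The best of these is 6.

6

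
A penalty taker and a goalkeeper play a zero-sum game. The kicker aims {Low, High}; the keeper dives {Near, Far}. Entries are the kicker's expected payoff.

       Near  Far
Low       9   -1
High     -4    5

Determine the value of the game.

41/19

Row minima: Low → -1, High → -4; maximin = -1.
Column maxima: Near → 9, Far → 5; minimax = 5.
-1 ≠ 5, so there is no saddle point; optimal play is mixed.
Let the kicker play Low with probability p. Expected payoff against Near: 9p + (-4)(1−p) = 13p − 4; against Far: (-1)p + 5(1−p) = −6p + 5.
Setting these equal: 13p − 4 = −6p + 5 ⇒ 19p = 9 ⇒ p = 9/19, and the value is (13)·(9/19) − 4 = 41/19.
For the keeper: with q = P(Near), equating Low's and High's payoffs gives 10q − 1 = −9q + 5 ⇒ q = 6/19.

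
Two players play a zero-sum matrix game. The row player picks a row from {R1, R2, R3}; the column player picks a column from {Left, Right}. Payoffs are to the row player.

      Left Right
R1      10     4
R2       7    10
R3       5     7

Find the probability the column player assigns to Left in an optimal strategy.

Row minima: R1 → 4, R2 → 7, R3 → 5; maximin = 7.
Column maxima: Left → 10, Right → 10; minimax = 10.
7 ≠ 10, so there is no saddle point; optimal play is mixed.
R3 is strictly dominated by R2, so the row player never plays it.
On the remaining 2×2 (R1, R2 vs Left, Right):
Let the row player play R1 with probability p. Expected payoff against Left: 10p + 7(1−p) = 3p + 7; against Right: 4p + 10(1−p) = −6p + 10.
Setting these equal: 3p + 7 = −6p + 10 ⇒ 9p = 3 ⇒ p = 1/3, and the value is (3)·(1/3) + 7 = 8.
For the column player: with q = P(Left), equating R1's and R2's payoffs gives 6q + 4 = −3q + 10 ⇒ q = 2/3.

2/3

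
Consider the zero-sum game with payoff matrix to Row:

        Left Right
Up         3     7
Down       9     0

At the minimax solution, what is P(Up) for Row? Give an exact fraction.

9/13

Row minima: Up → 3, Down → 0; maximin = 3.
Column maxima: Left → 9, Right → 7; minimax = 7.
3 ≠ 7, so there is no saddle point; optimal play is mixed.
Let Row play Up with probability p. Expected payoff against Left: 3p + 9(1−p) = −6p + 9; against Right: 7p + 0(1−p) = 7p.
Setting these equal: −6p + 9 = 7p ⇒ −13p = -9 ⇒ p = 9/13, and the value is (-6)·(9/13) + 9 = 63/13.
For Column: with q = P(Left), equating Up's and Down's payoffs gives −4q + 7 = 9q ⇒ q = 7/13.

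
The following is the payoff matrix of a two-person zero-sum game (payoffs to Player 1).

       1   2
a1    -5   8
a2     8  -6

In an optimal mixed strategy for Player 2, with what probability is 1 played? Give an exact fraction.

Row minima: a1 → -5, a2 → -6; maximin = -5.
Column maxima: 1 → 8, 2 → 8; minimax = 8.
-5 ≠ 8, so there is no saddle point; optimal play is mixed.
Let Player 1 play a1 with probability p. Expected payoff against 1: (-5)p + 8(1−p) = −13p + 8; against 2: 8p + (-6)(1−p) = 14p − 6.
Setting these equal: −13p + 8 = 14p − 6 ⇒ −27p = -14 ⇒ p = 14/27, and the value is (-13)·(14/27) + 8 = 34/27.
For Player 2: with q = P(1), equating a1's and a2's payoffs gives −13q + 8 = 14q − 6 ⇒ q = 14/27.

14/27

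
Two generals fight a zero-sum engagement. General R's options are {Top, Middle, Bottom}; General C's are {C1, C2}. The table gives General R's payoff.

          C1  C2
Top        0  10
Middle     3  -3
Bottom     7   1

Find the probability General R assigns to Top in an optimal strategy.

Row minima: Top → 0, Middle → -3, Bottom → 1; maximin = 1.
Column maxima: C1 → 7, C2 → 10; minimax = 7.
1 ≠ 7, so there is no saddle point; optimal play is mixed.
Middle is strictly dominated by Bottom, so General R never plays it.
On the remaining 2×2 (Top, Bottom vs C1, C2):
Let General R play Top with probability p. Expected payoff against C1: 0p + 7(1−p) = −7p + 7; against C2: 10p + 1(1−p) = 9p + 1.
Setting these equal: −7p + 7 = 9p + 1 ⇒ −16p = -6 ⇒ p = 3/8, and the value is (-7)·(3/8) + 7 = 35/8.
For General C: with q = P(C1), equating Top's and Bottom's payoffs gives −10q + 10 = 6q + 1 ⇒ q = 9/16.

3/8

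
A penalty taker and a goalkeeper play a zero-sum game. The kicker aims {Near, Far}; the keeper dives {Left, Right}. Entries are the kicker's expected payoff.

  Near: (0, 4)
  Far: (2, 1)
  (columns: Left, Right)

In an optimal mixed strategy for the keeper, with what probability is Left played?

3/5

Row minima: Near → 0, Far → 1; maximin = 1.
Column maxima: Left → 2, Right → 4; minimax = 2.
1 ≠ 2, so there is no saddle point; optimal play is mixed.
Let the kicker play Near with probability p. Expected payoff against Left: 0p + 2(1−p) = −2p + 2; against Right: 4p + 1(1−p) = 3p + 1.
Setting these equal: −2p + 2 = 3p + 1 ⇒ −5p = -1 ⇒ p = 1/5, and the value is (-2)·(1/5) + 2 = 8/5.
For the keeper: with q = P(Left), equating Near's and Far's payoffs gives −4q + 4 = q + 1 ⇒ q = 3/5.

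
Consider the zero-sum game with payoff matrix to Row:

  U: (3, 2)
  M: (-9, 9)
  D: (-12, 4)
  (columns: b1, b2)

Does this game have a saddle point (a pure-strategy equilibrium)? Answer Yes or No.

Row minima: U → 2, M → -9, D → -12; maximin = 2.
Column maxima: b1 → 3, b2 → 9; minimax = 3.
2 ≠ 3, so no pure-strategy equilibrium exists.

No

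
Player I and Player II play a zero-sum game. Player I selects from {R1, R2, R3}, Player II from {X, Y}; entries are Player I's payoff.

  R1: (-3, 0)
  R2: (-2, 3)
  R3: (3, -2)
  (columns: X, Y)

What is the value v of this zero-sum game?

1/2

Row minima: R1 → -3, R2 → -2, R3 → -2; maximin = -2.
Column maxima: X → 3, Y → 3; minimax = 3.
-2 ≠ 3, so there is no saddle point; optimal play is mixed.
R1 is strictly dominated by R2, so Player I never plays it.
On the remaining 2×2 (R2, R3 vs X, Y):
Let Player I play R2 with probability p. Expected payoff against X: (-2)p + 3(1−p) = −5p + 3; against Y: 3p + (-2)(1−p) = 5p − 2.
Setting these equal: −5p + 3 = 5p − 2 ⇒ −10p = -5 ⇒ p = 1/2, and the value is (-5)·(1/2) + 3 = 1/2.
For Player II: with q = P(X), equating R2's and R3's payoffs gives −5q + 3 = 5q − 2 ⇒ q = 1/2.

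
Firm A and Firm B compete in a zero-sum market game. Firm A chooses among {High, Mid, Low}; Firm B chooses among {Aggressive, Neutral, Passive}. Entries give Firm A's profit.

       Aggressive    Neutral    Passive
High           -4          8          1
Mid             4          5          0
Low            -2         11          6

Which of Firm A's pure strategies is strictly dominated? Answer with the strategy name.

Low gives a strictly higher payoff than High against every column: -2 > -4, 11 > 8, 6 > 1.
So High is strictly dominated and Firm A never plays it.

High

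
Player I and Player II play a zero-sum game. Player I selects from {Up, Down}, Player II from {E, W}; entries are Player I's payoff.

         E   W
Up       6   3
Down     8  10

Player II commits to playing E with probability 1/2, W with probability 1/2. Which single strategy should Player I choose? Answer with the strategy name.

Expected payoff of Up: (1/2)·6 + (1/2)·3 = 9/2.
Expected payoff of Down: (1/2)·8 + (1/2)·10 = 9.
The largest is 9, so Player I's best response is Down.

Down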